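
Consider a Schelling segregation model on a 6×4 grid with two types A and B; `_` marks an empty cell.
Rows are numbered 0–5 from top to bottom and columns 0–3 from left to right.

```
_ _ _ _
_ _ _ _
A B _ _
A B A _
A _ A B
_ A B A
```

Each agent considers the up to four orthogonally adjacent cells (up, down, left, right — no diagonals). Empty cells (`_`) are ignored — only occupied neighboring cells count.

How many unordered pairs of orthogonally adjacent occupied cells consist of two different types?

Scan each occupied cell's neighbors to the right and below so each pair is counted once.
Row 2: A(2,0)–B(2,1)≠ A(2,0)–A(3,0)= B(2,1)–B(3,1)=  → 1/3 unlike.
Row 3: A(3,0)–B(3,1)≠ A(3,0)–A(4,0)= B(3,1)–A(3,2)≠ A(3,2)–A(4,2)=  → 2/4 unlike.
Row 4: A(4,2)–B(4,3)≠ A(4,2)–B(5,2)≠ B(4,3)–A(5,3)≠  → 3/3 unlike.
Row 5: A(5,1)–B(5,2)≠ B(5,2)–A(5,3)≠  → 2/2 unlike.
Total adjacent occupied pairs: 12; unlike-type pairs: 8.

8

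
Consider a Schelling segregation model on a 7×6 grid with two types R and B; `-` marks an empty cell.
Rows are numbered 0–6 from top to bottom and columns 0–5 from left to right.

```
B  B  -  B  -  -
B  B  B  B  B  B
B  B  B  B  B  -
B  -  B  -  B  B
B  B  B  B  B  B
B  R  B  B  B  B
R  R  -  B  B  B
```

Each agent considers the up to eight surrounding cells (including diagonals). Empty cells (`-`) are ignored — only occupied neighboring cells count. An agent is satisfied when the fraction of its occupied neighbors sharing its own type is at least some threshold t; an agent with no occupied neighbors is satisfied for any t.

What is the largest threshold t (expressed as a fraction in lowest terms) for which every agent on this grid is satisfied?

Row 0: (0,0)B 3/3 · (0,1)B 4/4 · (0,3)B 3/3
Row 1: (1,0)B 5/5 · (1,1)B 7/7 · (1,2)B 7/7 · (1,3)B 6/6 · (1,4)B 5/5 · (1,5)B 2/2
Row 2: (2,0)B 4/4 · (2,1)B 7/7 · (2,2)B 6/6 · (2,3)B 7/7 · (2,4)B 6/6
Row 3: (3,0)B 4/4 · (3,2)B 6/6 · (3,4)B 6/6 · (3,5)B 4/4
Row 4: (4,0)B 3/4 · (4,1)B 6/7 · (4,2)B 5/6 · (4,3)B 7/7 · (4,4)B 7/7 · (4,5)B 5/5
Row 5: (5,0)B 2/5 · (5,1)R 2/7 · (5,2)B 5/7 · (5,3)B 7/7 · (5,4)B 8/8 · (5,5)B 5/5
Row 6: (6,0)R 2/3 · (6,1)R 2/4 · (6,3)B 4/4 · (6,4)B 5/5 · (6,5)B 3/3
The smallest same-type fraction is 2/7 at (5,1), which reduces to 2/7. Any threshold above that leaves this agent unsatisfied.

2/7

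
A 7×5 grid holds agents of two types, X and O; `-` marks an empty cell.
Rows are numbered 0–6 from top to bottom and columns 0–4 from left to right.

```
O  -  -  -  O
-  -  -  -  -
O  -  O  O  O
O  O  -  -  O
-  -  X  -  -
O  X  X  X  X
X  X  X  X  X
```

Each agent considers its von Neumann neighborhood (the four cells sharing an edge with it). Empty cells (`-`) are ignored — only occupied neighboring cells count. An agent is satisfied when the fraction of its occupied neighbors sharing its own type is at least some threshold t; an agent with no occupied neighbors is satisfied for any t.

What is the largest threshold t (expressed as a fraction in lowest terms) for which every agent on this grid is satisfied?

Row 0: (0,0)O — no occupied neighbors · (0,4)O — no occupied neighbors
Row 2: (2,0)O 1/1 · (2,2)O 1/1 · (2,3)O 2/2 · (2,4)O 2/2
Row 3: (3,0)O 2/2 · (3,1)O 1/1 · (3,4)O 1/1
Row 4: (4,2)X 1/1
Row 5: (5,0)O 0/2 · (5,1)X 2/3 · (5,2)X 4/4 · (5,3)X 3/3 · (5,4)X 2/2
Row 6: (6,0)X 1/2 · (6,1)X 3/3 · (6,2)X 3/3 · (6,3)X 3/3 · (6,4)X 2/2
The smallest same-type fraction is 0/2 at (5,0), which reduces to 0/1. Any threshold above that leaves this agent unsatisfied.

0/1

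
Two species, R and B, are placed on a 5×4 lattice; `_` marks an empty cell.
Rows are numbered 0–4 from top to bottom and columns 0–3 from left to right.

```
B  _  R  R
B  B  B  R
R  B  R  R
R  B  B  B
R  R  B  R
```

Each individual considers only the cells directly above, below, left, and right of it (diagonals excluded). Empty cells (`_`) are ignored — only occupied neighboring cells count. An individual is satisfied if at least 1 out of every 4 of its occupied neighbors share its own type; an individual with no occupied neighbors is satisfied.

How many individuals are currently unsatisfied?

1

Row 0: (0,0)B 1/1 ✓ · (0,2)R 1/2 ✓ · (0,3)R 2/2 ✓
Row 1: (1,0)B 2/3 ✓ · (1,1)B 3/3 ✓ · (1,2)B 1/4 ✓ · (1,3)R 2/3 ✓
Row 2: (2,0)R 1/3 ✓ · (2,1)B 2/4 ✓ · (2,2)R 1/4 ✓ · (2,3)R 2/3 ✓
Row 3: (3,0)R 2/3 ✓ · (3,1)B 2/4 ✓ · (3,2)B 3/4 ✓ · (3,3)B 1/3 ✓
Row 4: (4,0)R 2/2 ✓ · (4,1)R 1/3 ✓ · (4,2)B 1/3 ✓ · (4,3)R 0/2 ✗
Unsatisfied: (4,3) — 1 in total.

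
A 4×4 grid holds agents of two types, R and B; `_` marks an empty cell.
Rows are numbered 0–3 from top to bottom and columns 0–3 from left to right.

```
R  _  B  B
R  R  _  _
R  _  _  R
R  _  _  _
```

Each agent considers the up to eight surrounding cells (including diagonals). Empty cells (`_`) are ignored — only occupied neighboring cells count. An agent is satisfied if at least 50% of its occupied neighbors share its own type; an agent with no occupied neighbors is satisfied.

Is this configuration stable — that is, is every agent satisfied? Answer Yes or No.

Row 0: (0,0)R 2/2 ok · (0,2)B 1/2 ok · (0,3)B 1/1 ok
Row 1: (1,0)R 3/3 ok · (1,1)R 3/4 ok
Row 2: (2,0)R 3/3 ok · (2,3)R 0/0 ok
Row 3: (3,0)R 1/1 ok
All meet the threshold, so the configuration is stable.

Yes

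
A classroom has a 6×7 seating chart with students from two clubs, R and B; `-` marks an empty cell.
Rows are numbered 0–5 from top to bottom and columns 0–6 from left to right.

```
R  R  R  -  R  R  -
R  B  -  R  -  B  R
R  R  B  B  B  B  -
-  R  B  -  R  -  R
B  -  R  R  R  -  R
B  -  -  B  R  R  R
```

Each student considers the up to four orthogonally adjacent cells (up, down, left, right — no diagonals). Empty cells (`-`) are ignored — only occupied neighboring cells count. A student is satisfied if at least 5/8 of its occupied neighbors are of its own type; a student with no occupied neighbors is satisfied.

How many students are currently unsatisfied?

Row 0: (0,0)R 2/2 ok · (0,1)R 2/3 ok · (0,2)R 1/1 ok · (0,4)R 1/1 ok · (0,5)R 1/2 unhappy
Row 1: (1,0)R 2/3 ok · (1,1)B 0/3 unhappy · (1,3)R 0/1 unhappy · (1,5)B 1/3 unhappy · (1,6)R 0/1 unhappy
Row 2: (2,0)R 2/2 ok · (2,1)R 2/4 unhappy · (2,2)B 2/3 ok · (2,3)B 2/3 ok · (2,4)B 2/3 ok · (2,5)B 2/2 ok
Row 3: (3,1)R 1/2 unhappy · (3,2)B 1/3 unhappy · (3,4)R 1/2 unhappy · (3,6)R 1/1 ok
Row 4: (4,0)B 1/1 ok · (4,2)R 1/2 unhappy · (4,3)R 2/3 ok · (4,4)R 3/3 ok · (4,6)R 2/2 ok
Row 5: (5,0)B 1/1 ok · (5,3)B 0/2 unhappy · (5,4)R 2/3 ok · (5,5)R 2/2 ok · (5,6)R 2/2 ok
Unsatisfied: (0,5), (1,1), (1,3), (1,5), (1,6), (2,1), (3,1), (3,2), (3,4), (4,2), (5,3) — 11 in total.

11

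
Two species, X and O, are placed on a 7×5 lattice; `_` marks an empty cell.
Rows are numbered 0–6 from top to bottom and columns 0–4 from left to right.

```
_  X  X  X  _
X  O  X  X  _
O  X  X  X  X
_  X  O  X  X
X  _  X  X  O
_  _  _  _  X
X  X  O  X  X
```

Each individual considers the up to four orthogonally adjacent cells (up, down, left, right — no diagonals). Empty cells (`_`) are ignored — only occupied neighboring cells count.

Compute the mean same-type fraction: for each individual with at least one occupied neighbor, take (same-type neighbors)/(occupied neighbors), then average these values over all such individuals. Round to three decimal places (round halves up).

(0,1)X 1/2
(0,2)X 3/3
(0,3)X 2/2
(1,0)X 0/2
(1,1)O 0/4
(1,2)X 3/4
(1,3)X 3/3
(2,0)O 0/2
(2,1)X 2/4
(2,2)X 3/4
(2,3)X 4/4
(2,4)X 2/2
(3,1)X 1/2
(3,2)O 0/4
(3,3)X 3/4
(3,4)X 2/3
(4,0)X — no occupied neighbors
(4,2)X 1/2
(4,3)X 2/3
(4,4)O 0/3
(5,4)X 1/2
(6,0)X 1/1
(6,1)X 1/2
(6,2)O 0/2
(6,3)X 1/2
(6,4)X 2/2
Sum over 25 individuals: 1/2 + 3/3 + 2/2 + 0/2 + 0/4 + 3/4 + 3/3 + 0/2 + 2/4 + 3/4 + 4/4 + 2/2 + 1/2 + 0/4 + 3/4 + 2/3 + 1/2 + 2/3 + 0/3 + 1/2 + 1/1 + 1/2 + 0/2 + 1/2 + 2/2 = 169/12; mean = 169/12 ÷ 25 = 169/300 = 0.563333… → 0.563.

0.563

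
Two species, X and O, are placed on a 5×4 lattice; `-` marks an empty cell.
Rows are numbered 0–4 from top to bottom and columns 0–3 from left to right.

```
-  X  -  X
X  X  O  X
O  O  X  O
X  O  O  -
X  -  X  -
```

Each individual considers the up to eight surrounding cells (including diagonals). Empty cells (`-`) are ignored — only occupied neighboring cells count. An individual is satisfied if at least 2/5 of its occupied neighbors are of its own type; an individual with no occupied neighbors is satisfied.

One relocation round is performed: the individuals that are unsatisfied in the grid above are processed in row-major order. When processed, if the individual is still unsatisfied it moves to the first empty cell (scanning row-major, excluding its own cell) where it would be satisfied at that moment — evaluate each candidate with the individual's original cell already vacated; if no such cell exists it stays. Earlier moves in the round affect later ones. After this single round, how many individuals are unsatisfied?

1

Initially unsatisfied (in order): (1,2), (2,2), (3,0), (4,2).
  (1,2) → (3,3).
  (2,2) → (0,0).
  (3,0) → (0,2).
  (4,2) → (1,2).
Resulting grid:
X X X X
X X X X
O O - O
- O O O
X - - -
Unsatisfied now: (4,0).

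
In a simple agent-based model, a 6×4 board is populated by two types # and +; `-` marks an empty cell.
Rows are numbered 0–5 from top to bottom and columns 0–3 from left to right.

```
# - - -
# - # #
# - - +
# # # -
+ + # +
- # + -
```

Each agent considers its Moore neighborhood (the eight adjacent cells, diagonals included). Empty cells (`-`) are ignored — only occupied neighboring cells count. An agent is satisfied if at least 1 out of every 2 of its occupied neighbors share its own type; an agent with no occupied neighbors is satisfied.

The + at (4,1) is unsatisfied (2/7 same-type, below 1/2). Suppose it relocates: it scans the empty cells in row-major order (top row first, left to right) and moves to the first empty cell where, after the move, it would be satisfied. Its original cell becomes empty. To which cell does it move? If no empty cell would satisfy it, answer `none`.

(3,3)

Vacating (4,1). Empty cells in order:
  (0,1): 0/3 same-type → still unsatisfied.
  (0,2): 0/2 same-type → still unsatisfied.
  (0,3): 0/2 same-type → still unsatisfied.
  (1,1): 0/4 same-type → still unsatisfied.
  (2,1): 0/6 same-type → still unsatisfied.
  (2,2): 1/5 same-type → still unsatisfied.
  (3,3): 2/4 same-type → satisfied — stop here.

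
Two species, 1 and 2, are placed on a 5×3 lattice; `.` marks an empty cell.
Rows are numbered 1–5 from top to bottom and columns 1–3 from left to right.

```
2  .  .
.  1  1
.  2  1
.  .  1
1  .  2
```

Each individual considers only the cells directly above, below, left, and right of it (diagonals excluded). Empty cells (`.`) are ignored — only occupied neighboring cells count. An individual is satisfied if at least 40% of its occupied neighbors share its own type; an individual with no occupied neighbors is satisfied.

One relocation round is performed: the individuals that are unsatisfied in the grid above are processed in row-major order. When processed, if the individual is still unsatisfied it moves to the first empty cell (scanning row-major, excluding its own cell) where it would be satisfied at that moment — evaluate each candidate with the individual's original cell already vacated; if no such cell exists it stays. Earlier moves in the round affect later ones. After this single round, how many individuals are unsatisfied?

Initially unsatisfied (in order): (3,2), (5,3).
  (3,2) → (1,2).
  (5,3) → (1,3).
Resulting grid:
2 2 2
. 1 1
. . 1
. . 1
1 . .
All satisfied now.

0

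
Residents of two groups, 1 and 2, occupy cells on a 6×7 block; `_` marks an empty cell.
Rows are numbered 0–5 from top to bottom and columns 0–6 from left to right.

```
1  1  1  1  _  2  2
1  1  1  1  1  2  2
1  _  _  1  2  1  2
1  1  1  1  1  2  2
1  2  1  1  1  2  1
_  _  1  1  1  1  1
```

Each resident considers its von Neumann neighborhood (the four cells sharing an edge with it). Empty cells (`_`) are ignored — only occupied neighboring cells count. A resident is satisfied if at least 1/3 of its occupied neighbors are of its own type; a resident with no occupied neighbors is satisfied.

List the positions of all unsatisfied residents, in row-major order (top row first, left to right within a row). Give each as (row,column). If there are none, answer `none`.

(2,4), (2,5), (4,1), (4,5)

(0,0)1 2/2 ✓
(0,1)1 3/3 ✓
(0,2)1 3/3 ✓
(0,3)1 2/2 ✓
(0,5)2 2/2 ✓
(0,6)2 2/2 ✓
(1,0)1 3/3 ✓
(1,1)1 3/3 ✓
(1,2)1 3/3 ✓
(1,3)1 4/4 ✓
(1,4)1 1/3 ✓
(1,5)2 2/4 ✓
(1,6)2 3/3 ✓
(2,0)1 2/2 ✓
(2,3)1 2/3 ✓
(2,4)2 0/4 ✗
(2,5)1 0/4 ✗
(2,6)2 2/3 ✓
(3,0)1 3/3 ✓
(3,1)1 2/3 ✓
(3,2)1 3/3 ✓
(3,3)1 4/4 ✓
(3,4)1 2/4 ✓
(3,5)2 2/4 ✓
(3,6)2 2/3 ✓
(4,0)1 1/2 ✓
(4,1)2 0/3 ✗
(4,2)1 3/4 ✓
(4,3)1 4/4 ✓
(4,4)1 3/4 ✓
(4,5)2 1/4 ✗
(4,6)1 1/3 ✓
(5,2)1 2/2 ✓
(5,3)1 3/3 ✓
(5,4)1 3/3 ✓
(5,5)1 2/3 ✓
(5,6)1 2/2 ✓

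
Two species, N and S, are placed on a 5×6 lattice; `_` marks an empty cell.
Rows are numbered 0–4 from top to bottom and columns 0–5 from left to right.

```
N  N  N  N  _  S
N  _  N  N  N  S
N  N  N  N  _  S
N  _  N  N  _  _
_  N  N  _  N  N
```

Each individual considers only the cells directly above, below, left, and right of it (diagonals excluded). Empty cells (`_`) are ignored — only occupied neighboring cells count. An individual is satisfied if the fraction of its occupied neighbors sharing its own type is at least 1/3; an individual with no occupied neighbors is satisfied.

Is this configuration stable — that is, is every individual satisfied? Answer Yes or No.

Row 0: (0,0)N 2/2 ok · (0,1)N 2/2 ok · (0,2)N 3/3 ok · (0,3)N 2/2 ok · (0,5)S 1/1 ok
Row 1: (1,0)N 2/2 ok · (1,2)N 3/3 ok · (1,3)N 4/4 ok · (1,4)N 1/2 ok · (1,5)S 2/3 ok
Row 2: (2,0)N 3/3 ok · (2,1)N 2/2 ok · (2,2)N 4/4 ok · (2,3)N 3/3 ok · (2,5)S 1/1 ok
Row 3: (3,0)N 1/1 ok · (3,2)N 3/3 ok · (3,3)N 2/2 ok
Row 4: (4,1)N 1/1 ok · (4,2)N 2/2 ok · (4,4)N 1/1 ok · (4,5)N 1/1 ok
All meet the threshold, so the configuration is stable.

Yes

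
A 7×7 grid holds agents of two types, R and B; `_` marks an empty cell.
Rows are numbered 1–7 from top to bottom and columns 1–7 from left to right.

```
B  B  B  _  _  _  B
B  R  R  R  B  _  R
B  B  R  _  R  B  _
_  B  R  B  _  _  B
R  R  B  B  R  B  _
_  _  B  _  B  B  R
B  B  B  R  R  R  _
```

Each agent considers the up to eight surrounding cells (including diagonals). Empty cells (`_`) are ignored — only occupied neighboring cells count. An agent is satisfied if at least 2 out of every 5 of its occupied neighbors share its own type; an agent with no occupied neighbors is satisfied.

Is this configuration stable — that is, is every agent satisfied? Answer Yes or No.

Row 1: (1,1)B 2/3 ok · (1,2)B 3/5 ok · (1,3)B 1/4 unhappy · (1,7)B 0/1 unhappy
Row 2: (2,1)B 4/5 ok · (2,2)R 2/8 unhappy · (2,3)R 3/6 ok · (2,4)R 3/5 ok · (2,5)B 1/3 unhappy · (2,7)R 0/2 unhappy
Row 3: (3,1)B 3/4 ok · (3,2)B 3/7 ok · (3,3)R 4/7 ok · (3,5)R 1/4 unhappy · (3,6)B 2/4 ok
Row 4: (4,2)B 3/7 ok · (4,3)R 2/7 unhappy · (4,4)B 2/6 unhappy · (4,7)B 2/2 ok
Row 5: (5,1)R 1/2 ok · (5,2)R 2/5 ok · (5,3)B 4/6 ok · (5,4)B 4/6 ok · (5,5)R 0/5 unhappy · (5,6)B 3/5 ok
Row 6: (6,3)B 4/6 ok · (6,5)B 3/7 ok · (6,6)B 2/6 unhappy · (6,7)R 1/3 unhappy
Row 7: (7,1)B 1/1 ok · (7,2)B 3/3 ok · (7,3)B 2/3 ok · (7,4)R 1/4 unhappy · (7,5)R 2/4 ok · (7,6)R 2/4 ok
For instance (1,3) has only 1/4 same-type neighbors, below 2/5.

No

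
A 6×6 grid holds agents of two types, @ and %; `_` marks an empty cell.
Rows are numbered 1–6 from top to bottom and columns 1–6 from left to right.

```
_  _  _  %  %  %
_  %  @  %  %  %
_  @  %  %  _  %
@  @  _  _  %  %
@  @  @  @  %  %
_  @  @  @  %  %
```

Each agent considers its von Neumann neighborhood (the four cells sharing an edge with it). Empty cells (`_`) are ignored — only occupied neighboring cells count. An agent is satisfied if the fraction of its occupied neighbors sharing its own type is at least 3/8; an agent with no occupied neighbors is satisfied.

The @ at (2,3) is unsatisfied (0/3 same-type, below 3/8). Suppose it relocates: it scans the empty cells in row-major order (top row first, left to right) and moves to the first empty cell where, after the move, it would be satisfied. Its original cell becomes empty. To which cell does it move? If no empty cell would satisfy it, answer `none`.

(1,1)

Vacating (2,3). Empty cells in order:
  (1,1): 0/0 same-type → satisfied — stop here.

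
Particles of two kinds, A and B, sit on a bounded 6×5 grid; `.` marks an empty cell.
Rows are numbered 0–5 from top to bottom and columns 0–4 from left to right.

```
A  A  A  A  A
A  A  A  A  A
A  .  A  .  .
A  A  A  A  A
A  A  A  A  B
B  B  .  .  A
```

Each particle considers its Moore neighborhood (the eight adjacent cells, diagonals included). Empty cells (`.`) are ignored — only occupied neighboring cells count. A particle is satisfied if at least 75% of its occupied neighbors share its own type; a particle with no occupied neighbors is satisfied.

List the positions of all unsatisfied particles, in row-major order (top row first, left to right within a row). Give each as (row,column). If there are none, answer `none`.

(3,4), (4,0), (4,1), (4,4), (5,0), (5,1), (5,4)

(0,0)A 3/3 ✓
(0,1)A 5/5 ✓
(0,2)A 5/5 ✓
(0,3)A 5/5 ✓
(0,4)A 3/3 ✓
(1,0)A 4/4 ✓
(1,1)A 7/7 ✓
(1,2)A 6/6 ✓
(1,3)A 6/6 ✓
(1,4)A 3/3 ✓
(2,0)A 4/4 ✓
(2,2)A 6/6 ✓
(3,0)A 4/4 ✓
(3,1)A 7/7 ✓
(3,2)A 6/6 ✓
(3,3)A 5/6 ✓
(3,4)A 2/3 ✗
(4,0)A 3/5 ✗
(4,1)A 5/7 ✗
(4,2)A 5/6 ✓
(4,3)A 5/6 ✓
(4,4)B 0/4 ✗
(5,0)B 1/3 ✗
(5,1)B 1/4 ✗
(5,4)A 1/2 ✗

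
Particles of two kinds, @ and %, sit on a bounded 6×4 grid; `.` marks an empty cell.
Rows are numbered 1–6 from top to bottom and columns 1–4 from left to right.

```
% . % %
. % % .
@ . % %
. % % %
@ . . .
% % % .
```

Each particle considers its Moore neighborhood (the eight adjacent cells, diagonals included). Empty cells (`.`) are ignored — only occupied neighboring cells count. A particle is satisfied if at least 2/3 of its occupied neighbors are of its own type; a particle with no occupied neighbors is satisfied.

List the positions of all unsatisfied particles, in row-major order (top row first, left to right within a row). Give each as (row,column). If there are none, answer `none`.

(1,1)% 1/1 ✓
(1,3)% 3/3 ✓
(1,4)% 2/2 ✓
(2,2)% 4/5 ✓
(2,3)% 5/5 ✓
(3,1)@ 0/2 ✗
(3,3)% 6/6 ✓
(3,4)% 4/4 ✓
(4,2)% 2/4 ✗
(4,3)% 4/4 ✓
(4,4)% 3/3 ✓
(5,1)@ 0/3 ✗
(6,1)% 1/2 ✗
(6,2)% 2/3 ✓
(6,3)% 1/1 ✓

(3,1), (4,2), (5,1), (6,1)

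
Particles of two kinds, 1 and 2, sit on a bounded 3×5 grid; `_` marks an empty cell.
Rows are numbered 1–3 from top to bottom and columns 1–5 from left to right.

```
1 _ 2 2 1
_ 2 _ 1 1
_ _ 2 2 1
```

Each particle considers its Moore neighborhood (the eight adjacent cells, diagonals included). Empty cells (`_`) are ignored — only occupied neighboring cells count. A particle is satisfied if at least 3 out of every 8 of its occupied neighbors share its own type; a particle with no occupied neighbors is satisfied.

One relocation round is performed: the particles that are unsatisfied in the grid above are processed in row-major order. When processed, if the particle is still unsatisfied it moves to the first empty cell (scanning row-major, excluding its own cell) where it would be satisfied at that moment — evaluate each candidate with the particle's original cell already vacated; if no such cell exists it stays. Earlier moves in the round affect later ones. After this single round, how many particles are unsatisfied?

1

Initially unsatisfied (in order): (1,1), (1,4), (3,4).
  (1,1): no empty cell satisfies it; stays.
  (1,4) → (1,2).
  (3,4) → (2,1).
Resulting grid:
1 2 2 _ 1
2 2 _ 1 1
_ _ 2 _ 1
Unsatisfied now: (1,1).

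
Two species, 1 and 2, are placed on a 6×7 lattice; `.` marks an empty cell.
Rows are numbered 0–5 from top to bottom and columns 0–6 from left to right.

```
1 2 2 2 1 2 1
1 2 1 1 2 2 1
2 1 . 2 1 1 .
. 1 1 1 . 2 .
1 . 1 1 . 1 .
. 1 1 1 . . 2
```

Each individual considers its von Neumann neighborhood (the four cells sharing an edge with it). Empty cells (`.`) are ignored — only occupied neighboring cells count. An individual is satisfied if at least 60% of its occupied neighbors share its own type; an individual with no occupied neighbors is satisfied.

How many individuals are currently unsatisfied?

Row 0: (0,0)1 1/2 unhappy · (0,1)2 2/3 ok · (0,2)2 2/3 ok · (0,3)2 1/3 unhappy · (0,4)1 0/3 unhappy · (0,5)2 1/3 unhappy · (0,6)1 1/2 unhappy
Row 1: (1,0)1 1/3 unhappy · (1,1)2 1/4 unhappy · (1,2)1 1/3 unhappy · (1,3)1 1/4 unhappy · (1,4)2 1/4 unhappy · (1,5)2 2/4 unhappy · (1,6)1 1/2 unhappy
Row 2: (2,0)2 0/2 unhappy · (2,1)1 1/3 unhappy · (2,3)2 0/3 unhappy · (2,4)1 1/3 unhappy · (2,5)1 1/3 unhappy
Row 3: (3,1)1 2/2 ok · (3,2)1 3/3 ok · (3,3)1 2/3 ok · (3,5)2 0/2 unhappy
Row 4: (4,0)1 0/0 ok · (4,2)1 3/3 ok · (4,3)1 3/3 ok · (4,5)1 0/1 unhappy
Row 5: (5,1)1 1/1 ok · (5,2)1 3/3 ok · (5,3)1 2/2 ok · (5,6)2 0/0 ok
Unsatisfied: (0,0), (0,3), (0,4), (0,5), (0,6), (1,0), (1,1), (1,2), (1,3), (1,4), (1,5), (1,6), (2,0), (2,1), (2,3), (2,4), (2,5), (3,5), (4,5) — 19 in total.

19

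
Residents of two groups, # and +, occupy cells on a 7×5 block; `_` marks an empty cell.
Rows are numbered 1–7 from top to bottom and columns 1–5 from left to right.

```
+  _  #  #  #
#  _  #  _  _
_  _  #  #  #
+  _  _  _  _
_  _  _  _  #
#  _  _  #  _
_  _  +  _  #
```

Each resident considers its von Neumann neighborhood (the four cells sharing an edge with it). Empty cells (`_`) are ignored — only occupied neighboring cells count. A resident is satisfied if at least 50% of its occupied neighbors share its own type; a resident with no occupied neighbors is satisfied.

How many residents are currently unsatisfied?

2

Row 1: (1,1)+ 0/1 not · (1,3)# 2/2 satisfied · (1,4)# 2/2 satisfied · (1,5)# 1/1 satisfied
Row 2: (2,1)# 0/1 not · (2,3)# 2/2 satisfied
Row 3: (3,3)# 2/2 satisfied · (3,4)# 2/2 satisfied · (3,5)# 1/1 satisfied
Row 4: (4,1)+ 0/0 satisfied
Row 5: (5,5)# 0/0 satisfied
Row 6: (6,1)# 0/0 satisfied · (6,4)# 0/0 satisfied
Row 7: (7,3)+ 0/0 satisfied · (7,5)# 0/0 satisfied
Unsatisfied: (1,1), (2,1) — 2 in total.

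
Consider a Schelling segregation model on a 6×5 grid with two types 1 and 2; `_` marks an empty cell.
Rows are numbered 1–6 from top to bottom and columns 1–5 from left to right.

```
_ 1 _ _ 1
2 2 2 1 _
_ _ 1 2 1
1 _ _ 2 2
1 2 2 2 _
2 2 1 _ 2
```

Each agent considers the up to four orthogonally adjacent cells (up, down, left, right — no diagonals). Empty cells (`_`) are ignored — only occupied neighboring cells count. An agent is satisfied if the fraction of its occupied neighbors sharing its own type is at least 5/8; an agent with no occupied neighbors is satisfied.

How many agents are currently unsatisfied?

Row 1: (1,2)1 0/1 unhappy · (1,5)1 0/0 ok
Row 2: (2,1)2 1/1 ok · (2,2)2 2/3 ok · (2,3)2 1/3 unhappy · (2,4)1 0/2 unhappy
Row 3: (3,3)1 0/2 unhappy · (3,4)2 1/4 unhappy · (3,5)1 0/2 unhappy
Row 4: (4,1)1 1/1 ok · (4,4)2 3/3 ok · (4,5)2 1/2 unhappy
Row 5: (5,1)1 1/3 unhappy · (5,2)2 2/3 ok · (5,3)2 2/3 ok · (5,4)2 2/2 ok
Row 6: (6,1)2 1/2 unhappy · (6,2)2 2/3 ok · (6,3)1 0/2 unhappy · (6,5)2 0/0 ok
Unsatisfied: (1,2), (2,3), (2,4), (3,3), (3,4), (3,5), (4,5), (5,1), (6,1), (6,3) — 10 in total.

10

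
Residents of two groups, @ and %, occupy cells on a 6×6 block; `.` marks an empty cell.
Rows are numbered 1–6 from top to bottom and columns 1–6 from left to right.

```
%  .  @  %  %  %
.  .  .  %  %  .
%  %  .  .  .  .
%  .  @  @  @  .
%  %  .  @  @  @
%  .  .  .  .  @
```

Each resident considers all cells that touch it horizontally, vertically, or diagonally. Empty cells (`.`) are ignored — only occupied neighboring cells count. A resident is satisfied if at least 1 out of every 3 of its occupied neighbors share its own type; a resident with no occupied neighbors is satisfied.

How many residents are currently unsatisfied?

1

(1,1)% 0/0 ok
(1,3)@ 0/2 unhappy
(1,4)% 3/4 ok
(1,5)% 4/4 ok
(1,6)% 2/2 ok
(2,4)% 3/4 ok
(2,5)% 4/4 ok
(3,1)% 2/2 ok
(3,2)% 2/3 ok
(4,1)% 4/4 ok
(4,3)@ 2/4 ok
(4,4)@ 4/4 ok
(4,5)@ 4/4 ok
(5,1)% 3/3 ok
(5,2)% 3/4 ok
(5,4)@ 4/4 ok
(5,5)@ 5/5 ok
(5,6)@ 3/3 ok
(6,1)% 2/2 ok
(6,6)@ 2/2 ok
Unsatisfied: (1,3) — 1 in total.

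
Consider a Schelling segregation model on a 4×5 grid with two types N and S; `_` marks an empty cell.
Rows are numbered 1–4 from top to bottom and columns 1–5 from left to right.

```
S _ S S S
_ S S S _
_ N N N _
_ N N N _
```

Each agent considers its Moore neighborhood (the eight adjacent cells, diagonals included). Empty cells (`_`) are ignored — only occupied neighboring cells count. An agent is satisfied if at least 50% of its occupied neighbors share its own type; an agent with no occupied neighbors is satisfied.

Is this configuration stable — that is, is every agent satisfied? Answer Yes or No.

Yes

(1,1)S 1/1 ok
(1,3)S 4/4 ok
(1,4)S 4/4 ok
(1,5)S 2/2 ok
(2,2)S 3/5 ok
(2,3)S 4/7 ok
(2,4)S 4/6 ok
(3,2)N 3/5 ok
(3,3)N 5/8 ok
(3,4)N 3/5 ok
(4,2)N 3/3 ok
(4,3)N 5/5 ok
(4,4)N 3/3 ok
All meet the threshold, so the configuration is stable.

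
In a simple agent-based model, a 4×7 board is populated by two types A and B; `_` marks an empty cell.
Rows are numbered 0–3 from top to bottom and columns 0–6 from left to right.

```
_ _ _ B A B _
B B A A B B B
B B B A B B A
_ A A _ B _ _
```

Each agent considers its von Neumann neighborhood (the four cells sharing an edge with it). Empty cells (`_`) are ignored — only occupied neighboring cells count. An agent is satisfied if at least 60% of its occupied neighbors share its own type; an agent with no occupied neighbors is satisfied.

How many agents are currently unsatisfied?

(0,3)B 0/2 unhappy
(0,4)A 0/3 unhappy
(0,5)B 1/2 unhappy
(1,0)B 2/2 ok
(1,1)B 2/3 ok
(1,2)A 1/3 unhappy
(1,3)A 2/4 unhappy
(1,4)B 2/4 unhappy
(1,5)B 4/4 ok
(1,6)B 1/2 unhappy
(2,0)B 2/2 ok
(2,1)B 3/4 ok
(2,2)B 1/4 unhappy
(2,3)A 1/3 unhappy
(2,4)B 3/4 ok
(2,5)B 2/3 ok
(2,6)A 0/2 unhappy
(3,1)A 1/2 unhappy
(3,2)A 1/2 unhappy
(3,4)B 1/1 ok
Unsatisfied: (0,3), (0,4), (0,5), (1,2), (1,3), (1,4), (1,6), (2,2), (2,3), (2,6), (3,1), (3,2) — 12 in total.

12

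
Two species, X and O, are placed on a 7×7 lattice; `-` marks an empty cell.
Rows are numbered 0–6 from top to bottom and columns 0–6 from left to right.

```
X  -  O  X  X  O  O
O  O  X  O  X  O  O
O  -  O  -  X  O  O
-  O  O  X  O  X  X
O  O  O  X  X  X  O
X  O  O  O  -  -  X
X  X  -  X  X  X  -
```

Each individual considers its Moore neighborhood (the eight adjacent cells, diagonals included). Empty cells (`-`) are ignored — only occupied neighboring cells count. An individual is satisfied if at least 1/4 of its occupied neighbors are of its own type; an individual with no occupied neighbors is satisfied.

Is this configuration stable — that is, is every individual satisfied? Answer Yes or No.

Row 0: (0,0)X 0/2 unhappy · (0,2)O 2/4 ok · (0,3)X 3/5 ok · (0,4)X 2/5 ok · (0,5)O 3/5 ok · (0,6)O 3/3 ok
Row 1: (1,0)O 2/3 ok · (1,1)O 4/6 ok · (1,2)X 1/5 unhappy · (1,3)O 2/7 ok · (1,4)X 3/7 ok · (1,5)O 5/8 ok · (1,6)O 5/5 ok
Row 2: (2,0)O 3/3 ok · (2,2)O 4/6 ok · (2,4)X 3/7 ok · (2,5)O 4/8 ok · (2,6)O 3/5 ok
Row 3: (3,1)O 6/6 ok · (3,2)O 4/6 ok · (3,3)X 3/7 ok · (3,4)O 1/7 unhappy · (3,5)X 4/8 ok · (3,6)X 2/5 ok
Row 4: (4,0)O 3/4 ok · (4,1)O 6/7 ok · (4,2)O 6/8 ok · (4,3)X 2/7 ok · (4,4)X 4/6 ok · (4,5)X 4/6 ok · (4,6)O 0/4 unhappy
Row 5: (5,0)X 2/5 ok · (5,1)O 4/7 ok · (5,2)O 4/7 ok · (5,3)O 2/6 ok · (5,6)X 2/3 ok
Row 6: (6,0)X 2/3 ok · (6,1)X 2/4 ok · (6,3)X 1/3 ok · (6,4)X 2/3 ok · (6,5)X 2/2 ok
For instance (0,0) has only 0/2 same-type neighbors, below 1/4.

No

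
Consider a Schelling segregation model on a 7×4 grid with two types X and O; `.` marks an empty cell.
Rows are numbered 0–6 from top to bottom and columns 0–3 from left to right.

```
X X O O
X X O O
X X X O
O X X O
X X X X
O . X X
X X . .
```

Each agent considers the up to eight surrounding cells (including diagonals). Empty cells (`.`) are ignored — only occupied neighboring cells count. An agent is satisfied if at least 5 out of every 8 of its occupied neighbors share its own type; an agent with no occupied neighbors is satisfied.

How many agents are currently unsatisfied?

10

Row 0: (0,0)X 3/3 ✓ · (0,1)X 3/5 ✗ · (0,2)O 3/5 ✗ · (0,3)O 3/3 ✓
Row 1: (1,0)X 5/5 ✓ · (1,1)X 6/8 ✓ · (1,2)O 4/8 ✗ · (1,3)O 4/5 ✓
Row 2: (2,0)X 4/5 ✓ · (2,1)X 6/8 ✓ · (2,2)X 4/8 ✗ · (2,3)O 3/5 ✗
Row 3: (3,0)O 0/5 ✗ · (3,1)X 7/8 ✓ · (3,2)X 6/8 ✓ · (3,3)O 1/5 ✗
Row 4: (4,0)X 2/4 ✗ · (4,1)X 5/7 ✓ · (4,2)X 6/7 ✓ · (4,3)X 4/5 ✓
Row 5: (5,0)O 0/4 ✗ · (5,2)X 5/5 ✓ · (5,3)X 3/3 ✓
Row 6: (6,0)X 1/2 ✗ · (6,1)X 2/3 ✓
Unsatisfied: (0,1), (0,2), (1,2), (2,2), (2,3), (3,0), (3,3), (4,0), (5,0), (6,0) — 10 in total.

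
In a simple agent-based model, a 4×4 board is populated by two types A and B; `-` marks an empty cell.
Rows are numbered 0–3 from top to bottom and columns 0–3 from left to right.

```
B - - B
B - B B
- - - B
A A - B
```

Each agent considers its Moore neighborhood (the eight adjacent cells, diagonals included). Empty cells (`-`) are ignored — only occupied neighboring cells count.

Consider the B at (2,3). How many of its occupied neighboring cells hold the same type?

3

Occupied neighbors of (2,3): (1,2)=B, (1,3)=B, (3,3)=B.
Same type (B): 3 of 3.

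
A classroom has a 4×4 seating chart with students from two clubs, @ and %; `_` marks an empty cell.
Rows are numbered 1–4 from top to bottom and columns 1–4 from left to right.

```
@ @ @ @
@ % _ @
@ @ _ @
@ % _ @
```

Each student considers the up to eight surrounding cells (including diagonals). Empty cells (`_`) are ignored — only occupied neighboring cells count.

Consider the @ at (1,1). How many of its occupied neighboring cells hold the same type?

Occupied neighbors of (1,1): (1,2)=@, (2,1)=@, (2,2)=%.
Same type (@): 2 of 3.

2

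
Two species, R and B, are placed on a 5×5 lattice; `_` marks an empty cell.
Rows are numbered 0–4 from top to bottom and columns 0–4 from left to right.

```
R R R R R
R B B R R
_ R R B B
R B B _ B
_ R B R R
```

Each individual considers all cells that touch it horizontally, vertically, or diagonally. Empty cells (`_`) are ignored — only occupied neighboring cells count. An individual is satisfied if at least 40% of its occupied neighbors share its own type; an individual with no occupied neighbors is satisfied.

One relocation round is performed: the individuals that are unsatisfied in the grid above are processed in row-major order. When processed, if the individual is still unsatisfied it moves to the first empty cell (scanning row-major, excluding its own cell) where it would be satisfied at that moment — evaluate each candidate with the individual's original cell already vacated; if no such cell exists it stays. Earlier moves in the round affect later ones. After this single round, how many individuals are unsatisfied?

3

Initially unsatisfied (in order): (1,1), (1,2), (2,2), (3,1), (4,1), (4,3).
  (1,1) → (3,3).
  (1,2): no empty cell satisfies it; stays.
  (2,2) → (1,1).
  (3,1): now satisfied by earlier moves; stays.
  (4,1) → (2,0).
  (4,3) → (4,0).
Resulting grid:
R R R R R
R R B R R
R R _ B B
R B B B B
R _ B _ R
Unsatisfied now: (1,2), (3,1), (4,4).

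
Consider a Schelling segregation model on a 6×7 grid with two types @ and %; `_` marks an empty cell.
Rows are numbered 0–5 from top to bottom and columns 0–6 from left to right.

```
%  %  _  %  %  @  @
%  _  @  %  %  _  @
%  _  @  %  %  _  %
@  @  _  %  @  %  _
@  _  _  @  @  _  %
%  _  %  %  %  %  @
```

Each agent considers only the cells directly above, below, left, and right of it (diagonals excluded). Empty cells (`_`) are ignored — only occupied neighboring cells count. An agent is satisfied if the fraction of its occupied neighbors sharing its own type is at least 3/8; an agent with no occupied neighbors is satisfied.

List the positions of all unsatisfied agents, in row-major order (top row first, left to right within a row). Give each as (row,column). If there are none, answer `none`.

Row 0: (0,0)% 2/2 ✓ · (0,1)% 1/1 ✓ · (0,3)% 2/2 ✓ · (0,4)% 2/3 ✓ · (0,5)@ 1/2 ✓ · (0,6)@ 2/2 ✓
Row 1: (1,0)% 2/2 ✓ · (1,2)@ 1/2 ✓ · (1,3)% 3/4 ✓ · (1,4)% 3/3 ✓ · (1,6)@ 1/2 ✓
Row 2: (2,0)% 1/2 ✓ · (2,2)@ 1/2 ✓ · (2,3)% 3/4 ✓ · (2,4)% 2/3 ✓ · (2,6)% 0/1 ✗
Row 3: (3,0)@ 2/3 ✓ · (3,1)@ 1/1 ✓ · (3,3)% 1/3 ✗ · (3,4)@ 1/4 ✗ · (3,5)% 0/1 ✗
Row 4: (4,0)@ 1/2 ✓ · (4,3)@ 1/3 ✗ · (4,4)@ 2/3 ✓ · (4,6)% 0/1 ✗
Row 5: (5,0)% 0/1 ✗ · (5,2)% 1/1 ✓ · (5,3)% 2/3 ✓ · (5,4)% 2/3 ✓ · (5,5)% 1/2 ✓ · (5,6)@ 0/2 ✗

(2,6), (3,3), (3,4), (3,5), (4,3), (4,6), (5,0), (5,6)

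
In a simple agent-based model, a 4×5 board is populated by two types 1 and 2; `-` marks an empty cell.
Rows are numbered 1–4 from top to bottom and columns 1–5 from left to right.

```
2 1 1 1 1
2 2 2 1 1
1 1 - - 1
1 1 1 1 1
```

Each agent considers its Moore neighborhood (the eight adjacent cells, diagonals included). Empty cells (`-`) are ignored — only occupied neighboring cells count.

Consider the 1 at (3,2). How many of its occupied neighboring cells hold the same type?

Occupied neighbors of (3,2): (2,1)=2, (2,2)=2, (2,3)=2, (3,1)=1, (4,1)=1, (4,2)=1, (4,3)=1.
Same type (1): 4 of 7.

4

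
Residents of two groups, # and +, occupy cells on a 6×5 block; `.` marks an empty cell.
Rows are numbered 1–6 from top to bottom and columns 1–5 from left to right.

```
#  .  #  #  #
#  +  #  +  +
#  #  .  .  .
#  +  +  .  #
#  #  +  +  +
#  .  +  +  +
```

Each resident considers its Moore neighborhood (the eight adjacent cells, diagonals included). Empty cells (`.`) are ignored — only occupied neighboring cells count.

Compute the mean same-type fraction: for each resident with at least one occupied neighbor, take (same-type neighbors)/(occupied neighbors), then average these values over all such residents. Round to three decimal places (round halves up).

Row 1: (1,1)# 1/2 · (1,3)# 2/4 · (1,4)# 3/5 · (1,5)# 1/3
Row 2: (2,1)# 3/4 · (2,2)+ 0/6 · (2,3)# 3/5 · (2,4)+ 1/5 · (2,5)+ 1/3
Row 3: (3,1)# 3/5 · (3,2)# 4/7
Row 4: (4,1)# 4/5 · (4,2)+ 2/7 · (4,3)+ 3/5 · (4,5)# 0/2
Row 5: (5,1)# 3/4 · (5,2)# 3/7 · (5,3)+ 5/6 · (5,4)+ 6/7 · (5,5)+ 3/4
Row 6: (6,1)# 2/2 · (6,3)+ 3/4 · (6,4)+ 5/5 · (6,5)+ 3/3
Sum over 24 residents: 1/2 + 2/4 + 3/5 + 1/3 + 3/4 + 0/6 + 3/5 + 1/5 + 1/3 + 3/5 + 4/7 + 4/5 + 2/7 + 3/5 + 0/2 + 3/4 + 3/7 + 5/6 + 6/7 + 3/4 + 2/2 + 3/4 + 5/5 + 3/3 = 983/70; mean = 983/70 ÷ 24 = 983/1680 = 0.585119… → 0.585.

0.585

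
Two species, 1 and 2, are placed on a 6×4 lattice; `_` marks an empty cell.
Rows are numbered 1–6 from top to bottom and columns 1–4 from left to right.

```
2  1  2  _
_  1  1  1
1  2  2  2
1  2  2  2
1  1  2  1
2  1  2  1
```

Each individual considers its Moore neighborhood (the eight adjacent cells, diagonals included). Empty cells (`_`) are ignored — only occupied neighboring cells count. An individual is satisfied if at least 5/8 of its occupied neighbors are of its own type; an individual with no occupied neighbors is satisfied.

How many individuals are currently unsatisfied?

(1,1)2 0/2 ✗
(1,2)1 2/4 ✗
(1,3)2 0/4 ✗
(2,2)1 3/7 ✗
(2,3)1 3/7 ✗
(2,4)1 1/4 ✗
(3,1)1 2/4 ✗
(3,2)2 3/7 ✗
(3,3)2 5/8 ✓
(3,4)2 3/5 ✗
(4,1)1 3/5 ✗
(4,2)2 4/8 ✗
(4,3)2 6/8 ✓
(4,4)2 4/5 ✓
(5,1)1 3/5 ✗
(5,2)1 3/8 ✗
(5,3)2 4/8 ✗
(5,4)1 1/5 ✗
(6,1)2 0/3 ✗
(6,2)1 2/5 ✗
(6,3)2 1/5 ✗
(6,4)1 1/3 ✗
Unsatisfied: (1,1), (1,2), (1,3), (2,2), (2,3), (2,4), (3,1), (3,2), (3,4), (4,1), (4,2), (5,1), (5,2), (5,3), (5,4), (6,1), (6,2), (6,3), (6,4) — 19 in total.

19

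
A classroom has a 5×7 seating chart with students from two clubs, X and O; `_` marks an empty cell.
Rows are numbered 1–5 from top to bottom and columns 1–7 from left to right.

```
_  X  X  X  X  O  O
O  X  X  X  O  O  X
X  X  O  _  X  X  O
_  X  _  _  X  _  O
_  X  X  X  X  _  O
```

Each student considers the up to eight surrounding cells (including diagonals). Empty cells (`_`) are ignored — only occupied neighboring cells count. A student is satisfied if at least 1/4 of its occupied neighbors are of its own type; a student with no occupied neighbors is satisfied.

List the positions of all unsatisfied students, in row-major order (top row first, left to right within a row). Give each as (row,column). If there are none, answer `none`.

(2,1), (2,7), (3,3)

(1,2)X 3/4 ok
(1,3)X 5/5 ok
(1,4)X 4/5 ok
(1,5)X 2/5 ok
(1,6)O 3/5 ok
(1,7)O 2/3 ok
(2,1)O 0/4 unhappy
(2,2)X 5/7 ok
(2,3)X 6/7 ok
(2,4)X 5/7 ok
(2,5)O 2/7 ok
(2,6)O 4/8 ok
(2,7)X 1/5 unhappy
(3,1)X 3/4 ok
(3,2)X 4/6 ok
(3,3)O 0/5 unhappy
(3,5)X 3/5 ok
(3,6)X 3/7 ok
(3,7)O 2/4 ok
(4,2)X 4/5 ok
(4,5)X 4/4 ok
(4,7)O 2/3 ok
(5,2)X 2/2 ok
(5,3)X 3/3 ok
(5,4)X 3/3 ok
(5,5)X 2/2 ok
(5,7)O 1/1 ok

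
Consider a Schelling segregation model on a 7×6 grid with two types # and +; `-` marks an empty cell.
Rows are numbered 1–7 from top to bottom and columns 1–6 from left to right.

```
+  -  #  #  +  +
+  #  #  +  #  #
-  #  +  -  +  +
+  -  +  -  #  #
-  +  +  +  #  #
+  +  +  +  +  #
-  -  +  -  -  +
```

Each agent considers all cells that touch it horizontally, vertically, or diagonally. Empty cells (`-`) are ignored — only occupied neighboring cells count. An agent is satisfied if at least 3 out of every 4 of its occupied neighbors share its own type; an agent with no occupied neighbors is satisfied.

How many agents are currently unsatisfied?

(1,1)+ 1/2 unhappy
(1,3)# 3/4 ok
(1,4)# 3/5 unhappy
(1,5)+ 2/5 unhappy
(1,6)+ 1/3 unhappy
(2,1)+ 1/3 unhappy
(2,2)# 3/6 unhappy
(2,3)# 4/6 unhappy
(2,4)+ 3/7 unhappy
(2,5)# 2/7 unhappy
(2,6)# 1/5 unhappy
(3,2)# 2/6 unhappy
(3,3)+ 2/5 unhappy
(3,5)+ 2/6 unhappy
(3,6)+ 1/5 unhappy
(4,1)+ 1/2 unhappy
(4,3)+ 4/5 ok
(4,5)# 3/6 unhappy
(4,6)# 3/5 unhappy
(5,2)+ 6/6 ok
(5,3)+ 6/6 ok
(5,4)+ 5/7 unhappy
(5,5)# 4/7 unhappy
(5,6)# 4/5 ok
(6,1)+ 2/2 ok
(6,2)+ 5/5 ok
(6,3)+ 6/6 ok
(6,4)+ 5/6 ok
(6,5)+ 3/6 unhappy
(6,6)# 2/4 unhappy
(7,3)+ 3/3 ok
(7,6)+ 1/2 unhappy
Unsatisfied: (1,1), (1,4), (1,5), (1,6), (2,1), (2,2), (2,3), (2,4), (2,5), (2,6), (3,2), (3,3), (3,5), (3,6), (4,1), (4,5), (4,6), (5,4), (5,5), (6,5), (6,6), (7,6) — 22 in total.

22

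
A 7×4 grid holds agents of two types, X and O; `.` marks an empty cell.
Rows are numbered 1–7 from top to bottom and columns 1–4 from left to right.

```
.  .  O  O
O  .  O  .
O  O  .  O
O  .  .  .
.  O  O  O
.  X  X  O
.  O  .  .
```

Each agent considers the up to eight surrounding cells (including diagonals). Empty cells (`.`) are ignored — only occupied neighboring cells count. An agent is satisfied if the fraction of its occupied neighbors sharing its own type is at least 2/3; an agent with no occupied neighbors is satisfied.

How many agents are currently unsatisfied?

(1,3)O 2/2 ok
(1,4)O 2/2 ok
(2,1)O 2/2 ok
(2,3)O 4/4 ok
(3,1)O 3/3 ok
(3,2)O 4/4 ok
(3,4)O 1/1 ok
(4,1)O 3/3 ok
(5,2)O 2/4 unhappy
(5,3)O 3/5 unhappy
(5,4)O 2/3 ok
(6,2)X 1/4 unhappy
(6,3)X 1/6 unhappy
(6,4)O 2/3 ok
(7,2)O 0/2 unhappy
Unsatisfied: (5,2), (5,3), (6,2), (6,3), (7,2) — 5 in total.

5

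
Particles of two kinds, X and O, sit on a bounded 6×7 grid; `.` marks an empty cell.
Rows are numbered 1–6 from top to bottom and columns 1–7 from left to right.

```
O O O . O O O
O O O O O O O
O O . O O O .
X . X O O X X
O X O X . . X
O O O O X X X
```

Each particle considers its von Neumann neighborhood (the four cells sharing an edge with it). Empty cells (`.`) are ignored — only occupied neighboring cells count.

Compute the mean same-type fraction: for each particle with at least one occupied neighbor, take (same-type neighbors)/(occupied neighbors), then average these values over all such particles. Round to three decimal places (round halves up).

0.748

(1,1)O 2/2
(1,2)O 3/3
(1,3)O 2/2
(1,5)O 2/2
(1,6)O 3/3
(1,7)O 2/2
(2,1)O 3/3
(2,2)O 4/4
(2,3)O 3/3
(2,4)O 3/3
(2,5)O 4/4
(2,6)O 4/4
(2,7)O 2/2
(3,1)O 2/3
(3,2)O 2/2
(3,4)O 3/3
(3,5)O 4/4
(3,6)O 2/3
(4,1)X 0/2
(4,3)X 0/2
(4,4)O 2/4
(4,5)O 2/3
(4,6)X 1/3
(4,7)X 2/2
(5,1)O 1/3
(5,2)X 0/3
(5,3)O 1/4
(5,4)X 0/3
(5,7)X 2/2
(6,1)O 2/2
(6,2)O 2/3
(6,3)O 3/3
(6,4)O 1/3
(6,5)X 1/2
(6,6)X 2/2
(6,7)X 2/2
Sum over 36 particles: 2/2 + 3/3 + 2/2 + 2/2 + 3/3 + 2/2 + 3/3 + 4/4 + 3/3 + 3/3 + 4/4 + 4/4 + 2/2 + 2/3 + 2/2 + 3/3 + 4/4 + 2/3 + 0/2 + 0/2 + 2/4 + 2/3 + 1/3 + 2/2 + 1/3 + 0/3 + 1/4 + 0/3 + 2/2 + 2/2 + 2/3 + 3/3 + 1/3 + 1/2 + 2/2 + 2/2 = 323/12; mean = 323/12 ÷ 36 = 323/432 = 0.747685… → 0.748.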